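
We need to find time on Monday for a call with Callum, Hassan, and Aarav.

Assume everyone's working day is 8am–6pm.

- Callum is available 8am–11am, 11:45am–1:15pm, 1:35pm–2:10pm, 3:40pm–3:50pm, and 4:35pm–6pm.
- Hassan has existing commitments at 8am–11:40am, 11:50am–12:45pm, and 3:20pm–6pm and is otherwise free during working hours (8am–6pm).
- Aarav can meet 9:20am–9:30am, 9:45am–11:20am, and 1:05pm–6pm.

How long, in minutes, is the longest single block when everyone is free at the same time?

Hassan free within 08:00–18:00: 11:40–11:50, 12:45–15:20.
Callum ∩ Hassan: 11:45–11:50, 12:45–13:15, 13:35–14:10.
Callum ∩ Hassan ∩ Aarav: 13:05–13:15, 13:35–14:10.
Common window lengths: 10, 35 min; longest is 35.

35 minutes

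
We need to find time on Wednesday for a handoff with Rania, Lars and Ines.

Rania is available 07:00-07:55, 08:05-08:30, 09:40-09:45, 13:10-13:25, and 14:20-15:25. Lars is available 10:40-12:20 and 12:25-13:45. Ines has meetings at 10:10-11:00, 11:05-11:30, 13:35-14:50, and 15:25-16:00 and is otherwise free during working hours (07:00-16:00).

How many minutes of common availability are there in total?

Ines free within 07:00–16:00: 07:00–10:10, 11:00–11:05, 11:30–13:35, 14:50–15:25.
Rania ∩ Lars: 13:10–13:25.
Rania ∩ Lars ∩ Ines: 13:10–13:25.
Total common minutes: 15.

15 minutes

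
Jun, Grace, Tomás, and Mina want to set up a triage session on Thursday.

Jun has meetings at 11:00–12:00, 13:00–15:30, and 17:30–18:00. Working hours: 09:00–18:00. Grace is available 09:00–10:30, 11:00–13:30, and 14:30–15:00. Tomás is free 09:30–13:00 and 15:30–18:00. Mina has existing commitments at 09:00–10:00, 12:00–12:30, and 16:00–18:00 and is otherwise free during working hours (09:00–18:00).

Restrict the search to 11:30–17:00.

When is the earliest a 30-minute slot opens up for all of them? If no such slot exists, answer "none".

Jun free within 09:00–18:00: 09:00–11:00, 12:00–13:00, 15:30–17:30.
Mina free within 09:00–18:00: 10:00–12:00, 12:30–16:00.
Jun ∩ Grace: 09:00–10:30, 12:00–13:00.
Jun ∩ Grace ∩ Tomás: 09:30–10:30, 12:00–13:00.
Jun ∩ Grace ∩ Tomás ∩ Mina: 10:00–10:30, 12:30–13:00.
Restricted to 11:30–17:00: 12:30–13:00.
Windows ≥ 30 min: 12:30–13:00.
Earliest such window starts at 12:30.

12:30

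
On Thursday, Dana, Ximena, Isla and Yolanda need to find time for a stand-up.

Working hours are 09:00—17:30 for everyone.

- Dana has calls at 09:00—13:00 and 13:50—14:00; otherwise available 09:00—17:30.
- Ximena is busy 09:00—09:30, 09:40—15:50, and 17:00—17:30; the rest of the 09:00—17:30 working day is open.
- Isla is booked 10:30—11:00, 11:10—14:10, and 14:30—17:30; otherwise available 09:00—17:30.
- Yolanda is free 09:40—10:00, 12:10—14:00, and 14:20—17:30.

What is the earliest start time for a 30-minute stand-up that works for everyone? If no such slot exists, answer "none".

none

Dana free within 09:00–17:30: 13:00–13:50, 14:00–17:30.
Ximena free within 09:00–17:30: 09:30–09:40, 15:50–17:00.
Isla free within 09:00–17:30: 09:00–10:30, 11:00–11:10, 14:10–14:30.
Dana ∩ Ximena: 15:50–17:00.
Dana ∩ Ximena ∩ Isla: (none).
Dana ∩ Ximena ∩ Isla ∩ Yolanda: (none).
Windows ≥ 30 min: (none).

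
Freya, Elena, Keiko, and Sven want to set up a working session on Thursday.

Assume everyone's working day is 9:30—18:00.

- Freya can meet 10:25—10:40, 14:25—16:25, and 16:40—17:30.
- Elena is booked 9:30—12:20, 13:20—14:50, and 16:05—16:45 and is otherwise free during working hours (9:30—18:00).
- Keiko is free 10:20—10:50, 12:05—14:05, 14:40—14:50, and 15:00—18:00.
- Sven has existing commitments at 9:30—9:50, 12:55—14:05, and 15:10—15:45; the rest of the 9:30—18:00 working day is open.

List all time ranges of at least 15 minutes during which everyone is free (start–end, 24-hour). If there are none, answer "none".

Elena free within 09:30–18:00: 12:20–13:20, 14:50–16:05, 16:45–18:00.
Sven free within 09:30–18:00: 09:50–12:55, 14:05–15:10, 15:45–18:00.
Freya ∩ Elena: 14:50–16:05, 16:45–17:30.
Freya ∩ Elena ∩ Keiko: 15:00–16:05, 16:45–17:30.
Freya ∩ Elena ∩ Keiko ∩ Sven: 15:00–15:10, 15:45–16:05, 16:45–17:30.
Windows ≥ 15 min: 15:45–16:05, 16:45–17:30.

15:45–16:05, 16:45–17:30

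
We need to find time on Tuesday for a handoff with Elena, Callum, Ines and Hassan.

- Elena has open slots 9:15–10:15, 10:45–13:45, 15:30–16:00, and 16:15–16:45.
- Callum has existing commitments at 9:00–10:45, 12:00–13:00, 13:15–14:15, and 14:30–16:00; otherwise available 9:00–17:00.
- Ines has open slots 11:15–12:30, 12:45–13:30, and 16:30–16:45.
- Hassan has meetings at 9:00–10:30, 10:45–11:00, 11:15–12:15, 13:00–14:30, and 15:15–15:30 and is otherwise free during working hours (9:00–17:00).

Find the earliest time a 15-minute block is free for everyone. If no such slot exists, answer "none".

16:30

Callum free within 09:00–17:00: 10:45–12:00, 13:00–13:15, 14:15–14:30, 16:00–17:00.
Hassan free within 09:00–17:00: 10:30–10:45, 11:00–11:15, 12:15–13:00, 14:30–15:15, 15:30–17:00.
Elena ∩ Callum: 10:45–12:00, 13:00–13:15, 16:15–16:45.
Elena ∩ Callum ∩ Ines: 11:15–12:00, 13:00–13:15, 16:30–16:45.
Elena ∩ Callum ∩ Ines ∩ Hassan: 16:30–16:45.
Windows ≥ 15 min: 16:30–16:45.
Earliest such window starts at 16:30.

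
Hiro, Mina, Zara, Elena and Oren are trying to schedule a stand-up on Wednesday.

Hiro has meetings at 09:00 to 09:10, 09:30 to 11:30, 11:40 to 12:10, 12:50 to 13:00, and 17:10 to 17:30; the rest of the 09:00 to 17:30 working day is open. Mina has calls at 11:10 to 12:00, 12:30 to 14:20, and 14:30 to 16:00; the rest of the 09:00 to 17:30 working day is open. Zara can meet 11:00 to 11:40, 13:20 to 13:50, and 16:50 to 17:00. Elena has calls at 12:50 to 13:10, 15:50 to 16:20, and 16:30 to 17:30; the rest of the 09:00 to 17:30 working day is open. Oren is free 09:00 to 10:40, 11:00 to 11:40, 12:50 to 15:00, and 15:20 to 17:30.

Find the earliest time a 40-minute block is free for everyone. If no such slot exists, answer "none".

Hiro free within 09:00–17:30: 09:10–09:30, 11:30–11:40, 12:10–12:50, 13:00–17:10.
Mina free within 09:00–17:30: 09:00–11:10, 12:00–12:30, 14:20–14:30, 16:00–17:30.
Elena free within 09:00–17:30: 09:00–12:50, 13:10–15:50, 16:20–16:30.
Hiro ∩ Mina: 09:10–09:30, 12:10–12:30, 14:20–14:30, 16:00–17:10.
Hiro ∩ Mina ∩ Zara: 16:50–17:00.
Hiro ∩ Mina ∩ Zara ∩ Elena: (none).
Hiro ∩ Mina ∩ Zara ∩ Elena ∩ Oren: (none).
Windows ≥ 40 min: (none).

none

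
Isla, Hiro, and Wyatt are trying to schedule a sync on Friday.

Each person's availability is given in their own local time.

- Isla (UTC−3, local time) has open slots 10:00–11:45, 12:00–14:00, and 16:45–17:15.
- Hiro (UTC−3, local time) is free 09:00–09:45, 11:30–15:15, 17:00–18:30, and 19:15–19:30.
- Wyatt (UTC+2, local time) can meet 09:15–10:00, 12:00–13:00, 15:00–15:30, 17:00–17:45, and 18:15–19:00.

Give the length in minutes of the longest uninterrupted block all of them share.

45 minutes

Isla → UTC: 13:00–14:45, 15:00–17:00, 19:45–20:15.
Hiro → UTC: 12:00–12:45, 14:30–18:15, 20:00–21:30, 22:15–22:30.
Wyatt → UTC: 07:15–08:00, 10:00–11:00, 13:00–13:30, 15:00–15:45, 16:15–17:00.
Isla ∩ Hiro: 14:30–14:45, 15:00–17:00, 20:00–20:15.
Isla ∩ Hiro ∩ Wyatt: 15:00–15:45, 16:15–17:00.
Common window lengths: 45, 45 min; longest is 45.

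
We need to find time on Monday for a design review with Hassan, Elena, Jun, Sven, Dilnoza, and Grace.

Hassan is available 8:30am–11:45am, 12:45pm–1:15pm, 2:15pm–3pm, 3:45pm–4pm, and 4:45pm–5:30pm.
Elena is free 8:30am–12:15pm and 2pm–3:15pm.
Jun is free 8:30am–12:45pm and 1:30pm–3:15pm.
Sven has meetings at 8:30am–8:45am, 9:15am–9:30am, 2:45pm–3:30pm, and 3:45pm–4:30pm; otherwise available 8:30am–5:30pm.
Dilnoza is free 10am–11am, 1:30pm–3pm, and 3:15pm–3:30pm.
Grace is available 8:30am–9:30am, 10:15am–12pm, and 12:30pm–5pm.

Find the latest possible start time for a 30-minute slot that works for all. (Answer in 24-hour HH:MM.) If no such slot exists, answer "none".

14:15

Sven free within 08:30–17:30: 08:45–09:15, 09:30–14:45, 15:30–15:45, 16:30–17:30.
Hassan ∩ Elena: 08:30–11:45, 14:15–15:00.
Hassan ∩ Elena ∩ Jun: 08:30–11:45, 14:15–15:00.
Hassan ∩ Elena ∩ Jun ∩ Sven: 08:45–09:15, 09:30–11:45, 14:15–14:45.
Hassan ∩ Elena ∩ Jun ∩ Sven ∩ Dilnoza: 10:00–11:00, 14:15–14:45.
Hassan ∩ Elena ∩ Jun ∩ Sven ∩ Dilnoza ∩ Grace: 10:15–11:00, 14:15–14:45.
Windows ≥ 30 min: 10:15–11:00, 14:15–14:45.
Latest start in the last window 14:15–14:45 is 14:45 − 30 min = 14:15.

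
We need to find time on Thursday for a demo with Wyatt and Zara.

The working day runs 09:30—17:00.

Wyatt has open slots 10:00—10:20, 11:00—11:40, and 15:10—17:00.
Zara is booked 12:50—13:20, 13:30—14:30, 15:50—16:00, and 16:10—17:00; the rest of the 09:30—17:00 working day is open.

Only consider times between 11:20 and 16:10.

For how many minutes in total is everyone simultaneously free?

70 minutes

Zara free within 09:30–17:00: 09:30–12:50, 13:20–13:30, 14:30–15:50, 16:00–16:10.
Wyatt ∩ Zara: 10:00–10:20, 11:00–11:40, 15:10–15:50, 16:00–16:10.
Restricted to 11:20–16:10: 11:20–11:40, 15:10–15:50, 16:00–16:10.
Total common minutes: 20 + 40 + 10 = 70.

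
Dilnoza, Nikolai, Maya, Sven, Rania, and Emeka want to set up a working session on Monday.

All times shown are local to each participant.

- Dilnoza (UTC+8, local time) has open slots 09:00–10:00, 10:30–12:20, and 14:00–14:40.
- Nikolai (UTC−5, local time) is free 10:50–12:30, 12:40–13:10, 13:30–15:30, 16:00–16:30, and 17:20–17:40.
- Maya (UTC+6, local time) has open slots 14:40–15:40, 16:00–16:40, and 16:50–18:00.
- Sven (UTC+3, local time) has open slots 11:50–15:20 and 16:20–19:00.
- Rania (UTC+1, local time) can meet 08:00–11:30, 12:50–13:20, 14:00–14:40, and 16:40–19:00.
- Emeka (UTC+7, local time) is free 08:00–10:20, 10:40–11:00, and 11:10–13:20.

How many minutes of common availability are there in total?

Dilnoza → UTC: 01:00–02:00, 02:30–04:20, 06:00–06:40.
Nikolai → UTC: 15:50–17:30, 17:40–18:10, 18:30–20:30, 21:00–21:30, 22:20–22:40.
Maya → UTC: 08:40–09:40, 10:00–10:40, 10:50–12:00.
Sven → UTC: 08:50–12:20, 13:20–16:00.
Rania → UTC: 07:00–10:30, 11:50–12:20, 13:00–13:40, 15:40–18:00.
Emeka → UTC: 01:00–03:20, 03:40–04:00, 04:10–06:20.
Dilnoza ∩ Nikolai: (none).
Dilnoza ∩ Nikolai ∩ Maya: (none).
Dilnoza ∩ Nikolai ∩ Maya ∩ Sven: (none).
Dilnoza ∩ Nikolai ∩ Maya ∩ Sven ∩ Rania: (none).
Dilnoza ∩ Nikolai ∩ Maya ∩ Sven ∩ Rania ∩ Emeka: (none).
Total common minutes: 0.

0 minutes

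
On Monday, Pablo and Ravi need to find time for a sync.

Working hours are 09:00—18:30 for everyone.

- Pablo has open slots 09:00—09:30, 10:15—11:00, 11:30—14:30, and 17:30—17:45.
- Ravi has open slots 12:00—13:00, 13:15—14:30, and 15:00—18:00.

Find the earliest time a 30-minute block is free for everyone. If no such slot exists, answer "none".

12:00

Pablo ∩ Ravi: 12:00–13:00, 13:15–14:30, 17:30–17:45.
Windows ≥ 30 min: 12:00–13:00, 13:15–14:30.
Earliest such window starts at 12:00.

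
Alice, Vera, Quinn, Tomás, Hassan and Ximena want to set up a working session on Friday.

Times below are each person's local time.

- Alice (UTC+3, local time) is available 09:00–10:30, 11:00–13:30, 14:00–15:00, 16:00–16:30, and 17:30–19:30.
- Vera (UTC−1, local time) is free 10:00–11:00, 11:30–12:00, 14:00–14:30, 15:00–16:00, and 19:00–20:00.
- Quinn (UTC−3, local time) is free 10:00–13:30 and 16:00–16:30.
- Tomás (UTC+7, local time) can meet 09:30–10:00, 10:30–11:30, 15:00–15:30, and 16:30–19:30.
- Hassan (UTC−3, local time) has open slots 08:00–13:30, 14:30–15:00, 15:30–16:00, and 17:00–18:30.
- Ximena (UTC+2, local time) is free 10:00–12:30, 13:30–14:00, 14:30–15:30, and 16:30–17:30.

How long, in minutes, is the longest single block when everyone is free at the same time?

Alice → UTC: 06:00–07:30, 08:00–10:30, 11:00–12:00, 13:00–13:30, 14:30–16:30.
Vera → UTC: 11:00–12:00, 12:30–13:00, 15:00–15:30, 16:00–17:00, 20:00–21:00.
Quinn → UTC: 13:00–16:30, 19:00–19:30.
Tomás → UTC: 02:30–03:00, 03:30–04:30, 08:00–08:30, 09:30–12:30.
Hassan → UTC: 11:00–16:30, 17:30–18:00, 18:30–19:00, 20:00–21:30.
Ximena → UTC: 08:00–10:30, 11:30–12:00, 12:30–13:30, 14:30–15:30.
Alice ∩ Vera: 11:00–12:00, 15:00–15:30, 16:00–16:30.
Alice ∩ Vera ∩ Quinn: 15:00–15:30, 16:00–16:30.
Alice ∩ Vera ∩ Quinn ∩ Tomás: (none).
Alice ∩ Vera ∩ Quinn ∩ Tomás ∩ Hassan: (none).
Alice ∩ Vera ∩ Quinn ∩ Tomás ∩ Hassan ∩ Ximena: (none).
No common window.

0 minutes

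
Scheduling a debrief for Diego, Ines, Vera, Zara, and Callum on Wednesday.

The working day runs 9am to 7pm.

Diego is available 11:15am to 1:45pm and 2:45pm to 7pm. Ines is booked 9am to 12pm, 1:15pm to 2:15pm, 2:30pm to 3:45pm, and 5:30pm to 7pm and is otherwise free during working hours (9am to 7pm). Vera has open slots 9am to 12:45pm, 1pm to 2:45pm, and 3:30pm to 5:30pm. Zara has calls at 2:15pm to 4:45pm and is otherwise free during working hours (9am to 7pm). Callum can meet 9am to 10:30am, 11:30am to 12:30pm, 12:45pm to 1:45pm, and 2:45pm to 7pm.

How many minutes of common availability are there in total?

Ines free within 09:00–19:00: 12:00–13:15, 14:15–14:30, 15:45–17:30.
Zara free within 09:00–19:00: 09:00–14:15, 16:45–19:00.
Diego ∩ Ines: 12:00–13:15, 15:45–17:30.
Diego ∩ Ines ∩ Vera: 12:00–12:45, 13:00–13:15, 15:45–17:30.
Diego ∩ Ines ∩ Vera ∩ Zara: 12:00–12:45, 13:00–13:15, 16:45–17:30.
Diego ∩ Ines ∩ Vera ∩ Zara ∩ Callum: 12:00–12:30, 13:00–13:15, 16:45–17:30.
Total common minutes: 30 + 15 + 45 = 90.

90 minutes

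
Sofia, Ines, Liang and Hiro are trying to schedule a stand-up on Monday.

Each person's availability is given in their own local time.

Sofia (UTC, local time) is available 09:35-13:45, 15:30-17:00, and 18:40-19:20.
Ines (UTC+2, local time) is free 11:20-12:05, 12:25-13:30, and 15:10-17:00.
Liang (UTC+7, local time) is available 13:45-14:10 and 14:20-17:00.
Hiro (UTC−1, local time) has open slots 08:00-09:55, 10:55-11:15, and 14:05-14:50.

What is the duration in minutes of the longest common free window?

25 minutes

Sofia → UTC: 09:35–13:45, 15:30–17:00, 18:40–19:20.
Ines → UTC: 09:20–10:05, 10:25–11:30, 13:10–15:00.
Liang → UTC: 06:45–07:10, 07:20–10:00.
Hiro → UTC: 09:00–10:55, 11:55–12:15, 15:05–15:50.
Sofia ∩ Ines: 09:35–10:05, 10:25–11:30, 13:10–13:45.
Sofia ∩ Ines ∩ Liang: 09:35–10:00.
Sofia ∩ Ines ∩ Liang ∩ Hiro: 09:35–10:00.
Single common window of 25 minutes.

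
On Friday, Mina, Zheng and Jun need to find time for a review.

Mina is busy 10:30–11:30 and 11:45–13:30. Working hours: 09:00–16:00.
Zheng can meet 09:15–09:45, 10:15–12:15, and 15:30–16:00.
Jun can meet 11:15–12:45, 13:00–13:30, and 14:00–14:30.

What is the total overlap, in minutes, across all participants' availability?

Mina free within 09:00–16:00: 09:00–10:30, 11:30–11:45, 13:30–16:00.
Mina ∩ Zheng: 09:15–09:45, 10:15–10:30, 11:30–11:45, 15:30–16:00.
Mina ∩ Zheng ∩ Jun: 11:30–11:45.
Total common minutes: 15.

15 minutes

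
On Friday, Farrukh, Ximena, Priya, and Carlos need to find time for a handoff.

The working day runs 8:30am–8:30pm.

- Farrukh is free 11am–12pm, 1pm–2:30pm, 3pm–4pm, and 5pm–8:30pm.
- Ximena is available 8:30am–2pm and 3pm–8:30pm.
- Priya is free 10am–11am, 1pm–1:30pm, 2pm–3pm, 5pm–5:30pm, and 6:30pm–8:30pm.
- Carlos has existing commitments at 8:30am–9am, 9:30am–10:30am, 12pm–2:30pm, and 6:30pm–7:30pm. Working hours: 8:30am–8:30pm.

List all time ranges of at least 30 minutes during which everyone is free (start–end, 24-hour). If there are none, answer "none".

17:00–17:30, 19:30–20:30

Carlos free within 08:30–20:30: 09:00–09:30, 10:30–12:00, 14:30–18:30, 19:30–20:30.
Farrukh ∩ Ximena: 11:00–12:00, 13:00–14:00, 15:00–16:00, 17:00–20:30.
Farrukh ∩ Ximena ∩ Priya: 13:00–13:30, 17:00–17:30, 18:30–20:30.
Farrukh ∩ Ximena ∩ Priya ∩ Carlos: 17:00–17:30, 19:30–20:30.
Windows ≥ 30 min: 17:00–17:30, 19:30–20:30.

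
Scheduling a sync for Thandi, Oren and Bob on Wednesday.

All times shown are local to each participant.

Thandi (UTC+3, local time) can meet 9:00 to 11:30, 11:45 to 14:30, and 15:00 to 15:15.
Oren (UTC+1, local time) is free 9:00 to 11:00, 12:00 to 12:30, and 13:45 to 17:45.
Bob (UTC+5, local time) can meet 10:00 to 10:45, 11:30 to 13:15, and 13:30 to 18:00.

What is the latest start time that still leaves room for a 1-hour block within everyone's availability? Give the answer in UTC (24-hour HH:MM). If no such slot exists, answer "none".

09:00

Thandi → UTC: 06:00–08:30, 08:45–11:30, 12:00–12:15.
Oren → UTC: 08:00–10:00, 11:00–11:30, 12:45–16:45.
Bob → UTC: 05:00–05:45, 06:30–08:15, 08:30–13:00.
Thandi ∩ Oren: 08:00–08:30, 08:45–10:00, 11:00–11:30.
Thandi ∩ Oren ∩ Bob: 08:00–08:15, 08:45–10:00, 11:00–11:30.
Windows ≥ 60 min: 08:45–10:00.
Latest start in the last window 08:45–10:00 is 10:00 − 60 min = 09:00.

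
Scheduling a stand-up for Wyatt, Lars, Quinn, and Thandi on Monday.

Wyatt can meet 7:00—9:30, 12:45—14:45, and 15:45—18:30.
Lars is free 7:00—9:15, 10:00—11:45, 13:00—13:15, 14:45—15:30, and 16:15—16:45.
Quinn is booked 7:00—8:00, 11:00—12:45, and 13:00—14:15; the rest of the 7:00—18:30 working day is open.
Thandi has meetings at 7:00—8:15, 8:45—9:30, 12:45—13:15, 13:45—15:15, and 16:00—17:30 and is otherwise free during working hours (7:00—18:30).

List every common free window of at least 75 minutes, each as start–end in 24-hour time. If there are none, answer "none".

none

Quinn free within 07:00–18:30: 08:00–11:00, 12:45–13:00, 14:15–18:30.
Thandi free within 07:00–18:30: 08:15–08:45, 09:30–12:45, 13:15–13:45, 15:15–16:00, 17:30–18:30.
Wyatt ∩ Lars: 07:00–09:15, 13:00–13:15, 16:15–16:45.
Wyatt ∩ Lars ∩ Quinn: 08:00–09:15, 16:15–16:45.
Wyatt ∩ Lars ∩ Quinn ∩ Thandi: 08:15–08:45.
Windows ≥ 75 min: (none).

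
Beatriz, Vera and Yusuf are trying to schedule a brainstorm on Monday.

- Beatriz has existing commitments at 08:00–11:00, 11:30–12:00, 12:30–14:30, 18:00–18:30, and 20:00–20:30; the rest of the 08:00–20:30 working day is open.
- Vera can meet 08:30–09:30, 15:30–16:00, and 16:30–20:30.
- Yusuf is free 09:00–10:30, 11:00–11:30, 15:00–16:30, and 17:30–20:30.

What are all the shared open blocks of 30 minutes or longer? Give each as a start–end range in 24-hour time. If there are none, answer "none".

15:30–16:00, 17:30–18:00, 18:30–20:00

Beatriz free within 08:00–20:30: 11:00–11:30, 12:00–12:30, 14:30–18:00, 18:30–20:00.
Beatriz ∩ Vera: 15:30–16:00, 16:30–18:00, 18:30–20:00.
Beatriz ∩ Vera ∩ Yusuf: 15:30–16:00, 17:30–18:00, 18:30–20:00.
Windows ≥ 30 min: 15:30–16:00, 17:30–18:00, 18:30–20:00.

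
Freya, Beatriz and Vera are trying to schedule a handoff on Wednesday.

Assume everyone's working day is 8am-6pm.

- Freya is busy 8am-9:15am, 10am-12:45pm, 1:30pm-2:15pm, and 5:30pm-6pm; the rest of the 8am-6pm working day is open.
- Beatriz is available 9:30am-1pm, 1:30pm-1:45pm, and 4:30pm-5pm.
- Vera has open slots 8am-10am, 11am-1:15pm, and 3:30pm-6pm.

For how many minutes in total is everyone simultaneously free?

75 minutes

Freya free within 08:00–18:00: 09:15–10:00, 12:45–13:30, 14:15–17:30.
Freya ∩ Beatriz: 09:30–10:00, 12:45–13:00, 16:30–17:00.
Freya ∩ Beatriz ∩ Vera: 09:30–10:00, 12:45–13:00, 16:30–17:00.
Total common minutes: 30 + 15 + 30 = 75.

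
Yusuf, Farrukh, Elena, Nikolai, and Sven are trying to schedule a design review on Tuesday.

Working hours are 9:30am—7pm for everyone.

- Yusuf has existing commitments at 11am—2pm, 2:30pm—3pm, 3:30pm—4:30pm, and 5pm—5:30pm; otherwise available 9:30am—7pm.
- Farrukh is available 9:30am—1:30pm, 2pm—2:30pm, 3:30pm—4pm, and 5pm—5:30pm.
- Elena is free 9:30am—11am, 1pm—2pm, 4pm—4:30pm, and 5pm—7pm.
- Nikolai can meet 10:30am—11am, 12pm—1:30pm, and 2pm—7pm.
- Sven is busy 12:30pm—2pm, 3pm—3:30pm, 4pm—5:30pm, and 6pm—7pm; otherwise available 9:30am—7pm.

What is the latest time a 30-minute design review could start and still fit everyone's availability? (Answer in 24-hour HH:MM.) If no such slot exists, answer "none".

Yusuf free within 09:30–19:00: 09:30–11:00, 14:00–14:30, 15:00–15:30, 16:30–17:00, 17:30–19:00.
Sven free within 09:30–19:00: 09:30–12:30, 14:00–15:00, 15:30–16:00, 17:30–18:00.
Yusuf ∩ Farrukh: 09:30–11:00, 14:00–14:30.
Yusuf ∩ Farrukh ∩ Elena: 09:30–11:00.
Yusuf ∩ Farrukh ∩ Elena ∩ Nikolai: 10:30–11:00.
Yusuf ∩ Farrukh ∩ Elena ∩ Nikolai ∩ Sven: 10:30–11:00.
Windows ≥ 30 min: 10:30–11:00.
Latest start in the last window 10:30–11:00 is 11:00 − 30 min = 10:30.

10:30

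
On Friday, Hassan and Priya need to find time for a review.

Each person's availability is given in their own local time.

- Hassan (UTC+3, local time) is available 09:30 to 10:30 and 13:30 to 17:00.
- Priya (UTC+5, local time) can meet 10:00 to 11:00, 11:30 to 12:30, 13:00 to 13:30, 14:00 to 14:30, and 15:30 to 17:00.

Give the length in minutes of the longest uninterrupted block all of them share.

Hassan → UTC: 06:30–07:30, 10:30–14:00.
Priya → UTC: 05:00–06:00, 06:30–07:30, 08:00–08:30, 09:00–09:30, 10:30–12:00.
Hassan ∩ Priya: 06:30–07:30, 10:30–12:00.
Common window lengths: 60, 90 min; longest is 90.

90 minutes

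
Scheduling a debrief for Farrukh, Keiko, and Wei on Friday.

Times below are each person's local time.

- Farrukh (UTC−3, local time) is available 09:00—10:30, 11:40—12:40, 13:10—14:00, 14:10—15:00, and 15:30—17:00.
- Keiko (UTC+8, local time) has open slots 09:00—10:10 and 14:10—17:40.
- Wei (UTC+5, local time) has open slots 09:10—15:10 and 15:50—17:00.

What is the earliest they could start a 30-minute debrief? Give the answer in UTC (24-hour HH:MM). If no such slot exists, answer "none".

Farrukh → UTC: 12:00–13:30, 14:40–15:40, 16:10–17:00, 17:10–18:00, 18:30–20:00.
Keiko → UTC: 01:00–02:10, 06:10–09:40.
Wei → UTC: 04:10–10:10, 10:50–12:00.
Farrukh ∩ Keiko: (none).
Farrukh ∩ Keiko ∩ Wei: (none).
Windows ≥ 30 min: (none).

none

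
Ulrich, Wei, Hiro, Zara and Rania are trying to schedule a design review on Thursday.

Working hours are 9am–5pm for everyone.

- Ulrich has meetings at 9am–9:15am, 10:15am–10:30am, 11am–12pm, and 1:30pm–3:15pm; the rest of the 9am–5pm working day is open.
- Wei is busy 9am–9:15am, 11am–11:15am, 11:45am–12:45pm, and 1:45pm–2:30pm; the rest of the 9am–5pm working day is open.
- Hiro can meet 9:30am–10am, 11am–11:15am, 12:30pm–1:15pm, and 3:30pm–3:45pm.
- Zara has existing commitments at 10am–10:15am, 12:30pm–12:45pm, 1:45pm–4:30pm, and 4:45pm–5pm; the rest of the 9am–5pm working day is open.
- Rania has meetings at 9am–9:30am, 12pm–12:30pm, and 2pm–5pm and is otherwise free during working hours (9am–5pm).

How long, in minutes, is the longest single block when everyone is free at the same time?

Ulrich free within 09:00–17:00: 09:15–10:15, 10:30–11:00, 12:00–13:30, 15:15–17:00.
Wei free within 09:00–17:00: 09:15–11:00, 11:15–11:45, 12:45–13:45, 14:30–17:00.
Zara free within 09:00–17:00: 09:00–10:00, 10:15–12:30, 12:45–13:45, 16:30–16:45.
Rania free within 09:00–17:00: 09:30–12:00, 12:30–14:00.
Ulrich ∩ Wei: 09:15–10:15, 10:30–11:00, 12:45–13:30, 15:15–17:00.
Ulrich ∩ Wei ∩ Hiro: 09:30–10:00, 12:45–13:15, 15:30–15:45.
Ulrich ∩ Wei ∩ Hiro ∩ Zara: 09:30–10:00, 12:45–13:15.
Ulrich ∩ Wei ∩ Hiro ∩ Zara ∩ Rania: 09:30–10:00, 12:45–13:15.
Common window lengths: 30, 30 min; longest is 30.

30 minutes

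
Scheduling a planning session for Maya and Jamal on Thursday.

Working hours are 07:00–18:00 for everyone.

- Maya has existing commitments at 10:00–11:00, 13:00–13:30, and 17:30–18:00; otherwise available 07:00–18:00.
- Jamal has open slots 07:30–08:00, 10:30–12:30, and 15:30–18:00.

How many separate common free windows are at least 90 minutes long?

2

Maya free within 07:00–18:00: 07:00–10:00, 11:00–13:00, 13:30–17:30.
Maya ∩ Jamal: 07:30–08:00, 11:00–12:30, 15:30–17:30.
Windows ≥ 90 min: 11:00–12:30, 15:30–17:30.
That's 2 windows.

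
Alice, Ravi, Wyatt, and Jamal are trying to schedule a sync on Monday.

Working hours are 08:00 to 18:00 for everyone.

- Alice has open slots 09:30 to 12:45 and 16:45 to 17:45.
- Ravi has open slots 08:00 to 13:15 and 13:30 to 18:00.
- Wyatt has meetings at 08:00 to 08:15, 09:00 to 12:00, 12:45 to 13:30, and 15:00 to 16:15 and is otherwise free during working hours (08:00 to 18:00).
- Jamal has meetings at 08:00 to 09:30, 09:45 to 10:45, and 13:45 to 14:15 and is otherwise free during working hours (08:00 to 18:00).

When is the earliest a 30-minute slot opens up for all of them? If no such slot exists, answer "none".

Wyatt free within 08:00–18:00: 08:15–09:00, 12:00–12:45, 13:30–15:00, 16:15–18:00.
Jamal free within 08:00–18:00: 09:30–09:45, 10:45–13:45, 14:15–18:00.
Alice ∩ Ravi: 09:30–12:45, 16:45–17:45.
Alice ∩ Ravi ∩ Wyatt: 12:00–12:45, 16:45–17:45.
Alice ∩ Ravi ∩ Wyatt ∩ Jamal: 12:00–12:45, 16:45–17:45.
Windows ≥ 30 min: 12:00–12:45, 16:45–17:45.
Earliest such window starts at 12:00.

12:00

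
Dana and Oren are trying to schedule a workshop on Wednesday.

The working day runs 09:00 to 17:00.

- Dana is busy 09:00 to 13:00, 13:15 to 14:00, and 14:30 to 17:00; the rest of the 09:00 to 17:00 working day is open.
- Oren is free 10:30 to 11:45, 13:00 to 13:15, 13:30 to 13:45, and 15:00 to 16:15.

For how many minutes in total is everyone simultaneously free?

Dana free within 09:00–17:00: 13:00–13:15, 14:00–14:30.
Dana ∩ Oren: 13:00–13:15.
Total common minutes: 15.

15 minutes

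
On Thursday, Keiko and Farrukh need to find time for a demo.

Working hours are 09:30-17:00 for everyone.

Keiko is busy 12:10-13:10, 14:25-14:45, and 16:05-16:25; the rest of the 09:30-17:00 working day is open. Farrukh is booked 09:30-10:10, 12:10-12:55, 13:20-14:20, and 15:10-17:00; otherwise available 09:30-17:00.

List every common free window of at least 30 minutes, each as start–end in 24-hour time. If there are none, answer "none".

10:10–12:10

Keiko free within 09:30–17:00: 09:30–12:10, 13:10–14:25, 14:45–16:05, 16:25–17:00.
Farrukh free within 09:30–17:00: 10:10–12:10, 12:55–13:20, 14:20–15:10.
Keiko ∩ Farrukh: 10:10–12:10, 13:10–13:20, 14:20–14:25, 14:45–15:10.
Windows ≥ 30 min: 10:10–12:10.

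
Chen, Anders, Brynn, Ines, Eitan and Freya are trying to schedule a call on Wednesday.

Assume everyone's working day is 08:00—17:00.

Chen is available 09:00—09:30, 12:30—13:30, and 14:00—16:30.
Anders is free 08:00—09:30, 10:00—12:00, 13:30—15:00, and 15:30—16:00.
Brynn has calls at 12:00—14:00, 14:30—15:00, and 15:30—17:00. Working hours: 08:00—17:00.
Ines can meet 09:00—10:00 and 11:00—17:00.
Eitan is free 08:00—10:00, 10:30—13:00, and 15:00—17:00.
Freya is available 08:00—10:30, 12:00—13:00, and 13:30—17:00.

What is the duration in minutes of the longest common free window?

Brynn free within 08:00–17:00: 08:00–12:00, 14:00–14:30, 15:00–15:30.
Chen ∩ Anders: 09:00–09:30, 14:00–15:00, 15:30–16:00.
Chen ∩ Anders ∩ Brynn: 09:00–09:30, 14:00–14:30.
Chen ∩ Anders ∩ Brynn ∩ Ines: 09:00–09:30, 14:00–14:30.
Chen ∩ Anders ∩ Brynn ∩ Ines ∩ Eitan: 09:00–09:30.
Chen ∩ Anders ∩ Brynn ∩ Ines ∩ Eitan ∩ Freya: 09:00–09:30.
Single common window of 30 minutes.

30 minutes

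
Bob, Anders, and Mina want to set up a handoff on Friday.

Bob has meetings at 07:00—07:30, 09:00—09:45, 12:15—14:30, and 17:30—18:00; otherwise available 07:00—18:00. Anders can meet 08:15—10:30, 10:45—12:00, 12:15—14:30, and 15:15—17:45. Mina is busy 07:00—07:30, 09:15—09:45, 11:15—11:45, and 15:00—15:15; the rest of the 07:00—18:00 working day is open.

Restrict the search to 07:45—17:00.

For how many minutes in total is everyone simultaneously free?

240 minutes

Bob free within 07:00–18:00: 07:30–09:00, 09:45–12:15, 14:30–17:30.
Mina free within 07:00–18:00: 07:30–09:15, 09:45–11:15, 11:45–15:00, 15:15–18:00.
Bob ∩ Anders: 08:15–09:00, 09:45–10:30, 10:45–12:00, 15:15–17:30.
Bob ∩ Anders ∩ Mina: 08:15–09:00, 09:45–10:30, 10:45–11:15, 11:45–12:00, 15:15–17:30.
Restricted to 07:45–17:00: 08:15–09:00, 09:45–10:30, 10:45–11:15, 11:45–12:00, 15:15–17:00.
Total common minutes: 45 + 45 + 30 + 15 + 105 = 240.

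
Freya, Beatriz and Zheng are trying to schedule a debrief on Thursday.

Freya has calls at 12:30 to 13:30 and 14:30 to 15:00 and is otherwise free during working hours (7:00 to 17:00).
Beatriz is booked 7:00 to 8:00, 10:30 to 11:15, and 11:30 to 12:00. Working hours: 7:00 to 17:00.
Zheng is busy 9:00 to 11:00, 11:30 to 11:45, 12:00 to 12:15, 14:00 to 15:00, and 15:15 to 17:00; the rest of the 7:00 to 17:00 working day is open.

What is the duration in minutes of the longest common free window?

Freya free within 07:00–17:00: 07:00–12:30, 13:30–14:30, 15:00–17:00.
Beatriz free within 07:00–17:00: 08:00–10:30, 11:15–11:30, 12:00–17:00.
Zheng free within 07:00–17:00: 07:00–09:00, 11:00–11:30, 11:45–12:00, 12:15–14:00, 15:00–15:15.
Freya ∩ Beatriz: 08:00–10:30, 11:15–11:30, 12:00–12:30, 13:30–14:30, 15:00–17:00.
Freya ∩ Beatriz ∩ Zheng: 08:00–09:00, 11:15–11:30, 12:15–12:30, 13:30–14:00, 15:00–15:15.
Common window lengths: 60, 15, 15, 30, 15 min; longest is 60.

60 minutes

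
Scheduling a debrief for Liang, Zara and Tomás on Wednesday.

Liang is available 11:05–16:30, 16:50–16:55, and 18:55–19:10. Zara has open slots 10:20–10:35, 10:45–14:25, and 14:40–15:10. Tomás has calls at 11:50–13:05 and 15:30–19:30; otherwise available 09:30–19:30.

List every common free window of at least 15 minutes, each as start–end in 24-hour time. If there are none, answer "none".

Tomás free within 09:30–19:30: 09:30–11:50, 13:05–15:30.
Liang ∩ Zara: 11:05–14:25, 14:40–15:10.
Liang ∩ Zara ∩ Tomás: 11:05–11:50, 13:05–14:25, 14:40–15:10.
Windows ≥ 15 min: 11:05–11:50, 13:05–14:25, 14:40–15:10.

11:05–11:50, 13:05–14:25, 14:40–15:10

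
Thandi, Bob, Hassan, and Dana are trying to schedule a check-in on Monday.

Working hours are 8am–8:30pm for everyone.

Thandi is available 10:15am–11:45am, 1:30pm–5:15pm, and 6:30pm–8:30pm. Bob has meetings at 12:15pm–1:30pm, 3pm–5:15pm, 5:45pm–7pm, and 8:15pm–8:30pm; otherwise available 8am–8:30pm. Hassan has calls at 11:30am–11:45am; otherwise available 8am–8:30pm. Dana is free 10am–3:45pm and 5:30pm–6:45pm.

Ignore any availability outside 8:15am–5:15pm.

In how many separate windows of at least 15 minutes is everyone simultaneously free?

Bob free within 08:00–20:30: 08:00–12:15, 13:30–15:00, 17:15–17:45, 19:00–20:15.
Hassan free within 08:00–20:30: 08:00–11:30, 11:45–20:30.
Thandi ∩ Bob: 10:15–11:45, 13:30–15:00, 19:00–20:15.
Thandi ∩ Bob ∩ Hassan: 10:15–11:30, 13:30–15:00, 19:00–20:15.
Thandi ∩ Bob ∩ Hassan ∩ Dana: 10:15–11:30, 13:30–15:00.
Restricted to 08:15–17:15: 10:15–11:30, 13:30–15:00.
Windows ≥ 15 min: 10:15–11:30, 13:30–15:00.
That's 2 windows.

2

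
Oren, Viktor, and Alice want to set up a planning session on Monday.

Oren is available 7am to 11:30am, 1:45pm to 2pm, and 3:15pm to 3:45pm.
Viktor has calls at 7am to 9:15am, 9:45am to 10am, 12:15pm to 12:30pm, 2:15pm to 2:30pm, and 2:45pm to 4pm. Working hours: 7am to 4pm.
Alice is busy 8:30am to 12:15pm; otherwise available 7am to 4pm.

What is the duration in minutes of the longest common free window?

15 minutes

Viktor free within 07:00–16:00: 09:15–09:45, 10:00–12:15, 12:30–14:15, 14:30–14:45.
Alice free within 07:00–16:00: 07:00–08:30, 12:15–16:00.
Oren ∩ Viktor: 09:15–09:45, 10:00–11:30, 13:45–14:00.
Oren ∩ Viktor ∩ Alice: 13:45–14:00.
Single common window of 15 minutes.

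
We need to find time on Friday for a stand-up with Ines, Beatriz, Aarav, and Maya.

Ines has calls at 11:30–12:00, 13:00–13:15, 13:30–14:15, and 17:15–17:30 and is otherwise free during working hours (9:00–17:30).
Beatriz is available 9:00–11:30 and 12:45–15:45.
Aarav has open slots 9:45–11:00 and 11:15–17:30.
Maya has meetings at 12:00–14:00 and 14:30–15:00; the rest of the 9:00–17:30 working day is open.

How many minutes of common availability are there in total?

150 minutes

Ines free within 09:00–17:30: 09:00–11:30, 12:00–13:00, 13:15–13:30, 14:15–17:15.
Maya free within 09:00–17:30: 09:00–12:00, 14:00–14:30, 15:00–17:30.
Ines ∩ Beatriz: 09:00–11:30, 12:45–13:00, 13:15–13:30, 14:15–15:45.
Ines ∩ Beatriz ∩ Aarav: 09:45–11:00, 11:15–11:30, 12:45–13:00, 13:15–13:30, 14:15–15:45.
Ines ∩ Beatriz ∩ Aarav ∩ Maya: 09:45–11:00, 11:15–11:30, 14:15–14:30, 15:00–15:45.
Total common minutes: 75 + 15 + 15 + 45 = 150.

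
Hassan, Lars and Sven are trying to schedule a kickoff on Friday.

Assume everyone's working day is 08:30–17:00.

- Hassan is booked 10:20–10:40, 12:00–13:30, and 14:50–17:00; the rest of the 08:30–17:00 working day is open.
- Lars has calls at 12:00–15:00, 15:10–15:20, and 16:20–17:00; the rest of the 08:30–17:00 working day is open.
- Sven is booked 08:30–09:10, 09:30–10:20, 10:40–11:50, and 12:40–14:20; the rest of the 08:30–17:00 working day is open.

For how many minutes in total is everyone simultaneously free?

Hassan free within 08:30–17:00: 08:30–10:20, 10:40–12:00, 13:30–14:50.
Lars free within 08:30–17:00: 08:30–12:00, 15:00–15:10, 15:20–16:20.
Sven free within 08:30–17:00: 09:10–09:30, 10:20–10:40, 11:50–12:40, 14:20–17:00.
Hassan ∩ Lars: 08:30–10:20, 10:40–12:00.
Hassan ∩ Lars ∩ Sven: 09:10–09:30, 11:50–12:00.
Total common minutes: 20 + 10 = 30.

30 minutes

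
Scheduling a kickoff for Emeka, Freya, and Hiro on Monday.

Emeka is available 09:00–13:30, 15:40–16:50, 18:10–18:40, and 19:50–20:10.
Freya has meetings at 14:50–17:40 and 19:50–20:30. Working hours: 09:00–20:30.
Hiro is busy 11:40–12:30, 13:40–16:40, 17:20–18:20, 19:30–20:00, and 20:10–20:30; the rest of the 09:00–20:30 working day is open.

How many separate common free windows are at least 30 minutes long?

2

Freya free within 09:00–20:30: 09:00–14:50, 17:40–19:50.
Hiro free within 09:00–20:30: 09:00–11:40, 12:30–13:40, 16:40–17:20, 18:20–19:30, 20:00–20:10.
Emeka ∩ Freya: 09:00–13:30, 18:10–18:40.
Emeka ∩ Freya ∩ Hiro: 09:00–11:40, 12:30–13:30, 18:20–18:40.
Windows ≥ 30 min: 09:00–11:40, 12:30–13:30.
That's 2 windows.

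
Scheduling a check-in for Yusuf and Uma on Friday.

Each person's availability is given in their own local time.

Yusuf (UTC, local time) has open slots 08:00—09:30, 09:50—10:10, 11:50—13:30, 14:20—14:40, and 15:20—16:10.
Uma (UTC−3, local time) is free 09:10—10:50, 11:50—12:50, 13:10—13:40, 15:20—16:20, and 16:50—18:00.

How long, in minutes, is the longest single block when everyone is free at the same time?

80 minutes

Yusuf → UTC: 08:00–09:30, 09:50–10:10, 11:50–13:30, 14:20–14:40, 15:20–16:10.
Uma → UTC: 12:10–13:50, 14:50–15:50, 16:10–16:40, 18:20–19:20, 19:50–21:00.
Yusuf ∩ Uma: 12:10–13:30, 15:20–15:50.
Common window lengths: 80, 30 min; longest is 80.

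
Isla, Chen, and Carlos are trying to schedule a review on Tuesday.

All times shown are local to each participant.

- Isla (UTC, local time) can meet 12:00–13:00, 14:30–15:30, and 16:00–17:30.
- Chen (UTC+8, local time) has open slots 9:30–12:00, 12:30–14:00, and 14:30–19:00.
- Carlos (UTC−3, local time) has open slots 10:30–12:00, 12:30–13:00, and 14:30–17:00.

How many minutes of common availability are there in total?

0 minutes

Isla → UTC: 12:00–13:00, 14:30–15:30, 16:00–17:30.
Chen → UTC: 01:30–04:00, 04:30–06:00, 06:30–11:00.
Carlos → UTC: 13:30–15:00, 15:30–16:00, 17:30–20:00.
Isla ∩ Chen: (none).
Isla ∩ Chen ∩ Carlos: (none).
Total common minutes: 0.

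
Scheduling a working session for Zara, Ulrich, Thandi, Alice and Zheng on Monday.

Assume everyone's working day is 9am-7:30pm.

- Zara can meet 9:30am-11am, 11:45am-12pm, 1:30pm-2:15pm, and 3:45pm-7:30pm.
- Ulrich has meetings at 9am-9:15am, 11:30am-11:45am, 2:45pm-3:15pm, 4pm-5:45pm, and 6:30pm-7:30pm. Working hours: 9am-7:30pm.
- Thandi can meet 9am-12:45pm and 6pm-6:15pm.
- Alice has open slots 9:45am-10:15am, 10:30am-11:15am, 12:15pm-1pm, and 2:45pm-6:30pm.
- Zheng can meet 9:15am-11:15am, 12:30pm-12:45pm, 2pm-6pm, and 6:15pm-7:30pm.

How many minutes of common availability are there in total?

Ulrich free within 09:00–19:30: 09:15–11:30, 11:45–14:45, 15:15–16:00, 17:45–18:30.
Zara ∩ Ulrich: 09:30–11:00, 11:45–12:00, 13:30–14:15, 15:45–16:00, 17:45–18:30.
Zara ∩ Ulrich ∩ Thandi: 09:30–11:00, 11:45–12:00, 18:00–18:15.
Zara ∩ Ulrich ∩ Thandi ∩ Alice: 09:45–10:15, 10:30–11:00, 18:00–18:15.
Zara ∩ Ulrich ∩ Thandi ∩ Alice ∩ Zheng: 09:45–10:15, 10:30–11:00.
Total common minutes: 30 + 30 = 60.

60 minutes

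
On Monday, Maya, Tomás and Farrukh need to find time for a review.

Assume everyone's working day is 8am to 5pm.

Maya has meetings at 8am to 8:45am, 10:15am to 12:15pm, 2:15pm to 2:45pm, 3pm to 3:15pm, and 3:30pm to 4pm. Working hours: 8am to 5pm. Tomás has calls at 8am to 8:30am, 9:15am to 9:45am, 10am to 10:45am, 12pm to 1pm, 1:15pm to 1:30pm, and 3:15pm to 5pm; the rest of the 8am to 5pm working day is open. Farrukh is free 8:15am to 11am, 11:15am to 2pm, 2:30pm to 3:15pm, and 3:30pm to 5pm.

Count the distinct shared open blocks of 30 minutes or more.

Maya free within 08:00–17:00: 08:45–10:15, 12:15–14:15, 14:45–15:00, 15:15–15:30, 16:00–17:00.
Tomás free within 08:00–17:00: 08:30–09:15, 09:45–10:00, 10:45–12:00, 13:00–13:15, 13:30–15:15.
Maya ∩ Tomás: 08:45–09:15, 09:45–10:00, 13:00–13:15, 13:30–14:15, 14:45–15:00.
Maya ∩ Tomás ∩ Farrukh: 08:45–09:15, 09:45–10:00, 13:00–13:15, 13:30–14:00, 14:45–15:00.
Windows ≥ 30 min: 08:45–09:15, 13:30–14:00.
That's 2 windows.

2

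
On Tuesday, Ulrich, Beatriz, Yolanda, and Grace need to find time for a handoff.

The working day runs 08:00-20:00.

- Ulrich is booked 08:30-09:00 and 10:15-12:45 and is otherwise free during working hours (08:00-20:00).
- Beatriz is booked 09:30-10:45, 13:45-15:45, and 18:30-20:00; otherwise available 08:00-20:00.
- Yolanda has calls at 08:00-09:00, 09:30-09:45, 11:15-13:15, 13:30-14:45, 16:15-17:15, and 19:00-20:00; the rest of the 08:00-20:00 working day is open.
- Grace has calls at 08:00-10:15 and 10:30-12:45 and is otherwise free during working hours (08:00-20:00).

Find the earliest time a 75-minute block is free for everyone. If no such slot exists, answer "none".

Ulrich free within 08:00–20:00: 08:00–08:30, 09:00–10:15, 12:45–20:00.
Beatriz free within 08:00–20:00: 08:00–09:30, 10:45–13:45, 15:45–18:30.
Yolanda free within 08:00–20:00: 09:00–09:30, 09:45–11:15, 13:15–13:30, 14:45–16:15, 17:15–19:00.
Grace free within 08:00–20:00: 10:15–10:30, 12:45–20:00.
Ulrich ∩ Beatriz: 08:00–08:30, 09:00–09:30, 12:45–13:45, 15:45–18:30.
Ulrich ∩ Beatriz ∩ Yolanda: 09:00–09:30, 13:15–13:30, 15:45–16:15, 17:15–18:30.
Ulrich ∩ Beatriz ∩ Yolanda ∩ Grace: 13:15–13:30, 15:45–16:15, 17:15–18:30.
Windows ≥ 75 min: 17:15–18:30.
Earliest such window starts at 17:15.

17:15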